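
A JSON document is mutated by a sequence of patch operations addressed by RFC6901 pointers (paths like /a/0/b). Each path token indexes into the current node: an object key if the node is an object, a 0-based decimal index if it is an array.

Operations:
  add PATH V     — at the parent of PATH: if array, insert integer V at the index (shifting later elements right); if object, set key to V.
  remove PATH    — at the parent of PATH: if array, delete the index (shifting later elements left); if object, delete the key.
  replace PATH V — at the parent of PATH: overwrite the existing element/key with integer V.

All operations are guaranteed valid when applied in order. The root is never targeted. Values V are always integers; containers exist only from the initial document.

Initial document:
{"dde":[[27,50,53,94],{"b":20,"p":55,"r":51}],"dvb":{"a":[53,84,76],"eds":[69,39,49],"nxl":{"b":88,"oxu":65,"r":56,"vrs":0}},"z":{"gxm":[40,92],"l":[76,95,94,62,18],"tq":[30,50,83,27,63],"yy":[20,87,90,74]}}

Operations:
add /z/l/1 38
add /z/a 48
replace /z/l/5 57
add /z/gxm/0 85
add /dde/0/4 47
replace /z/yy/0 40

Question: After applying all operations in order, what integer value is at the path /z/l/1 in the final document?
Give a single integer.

Answer: 38

Derivation:
After op 1 (add /z/l/1 38): {"dde":[[27,50,53,94],{"b":20,"p":55,"r":51}],"dvb":{"a":[53,84,76],"eds":[69,39,49],"nxl":{"b":88,"oxu":65,"r":56,"vrs":0}},"z":{"gxm":[40,92],"l":[76,38,95,94,62,18],"tq":[30,50,83,27,63],"yy":[20,87,90,74]}}
After op 2 (add /z/a 48): {"dde":[[27,50,53,94],{"b":20,"p":55,"r":51}],"dvb":{"a":[53,84,76],"eds":[69,39,49],"nxl":{"b":88,"oxu":65,"r":56,"vrs":0}},"z":{"a":48,"gxm":[40,92],"l":[76,38,95,94,62,18],"tq":[30,50,83,27,63],"yy":[20,87,90,74]}}
After op 3 (replace /z/l/5 57): {"dde":[[27,50,53,94],{"b":20,"p":55,"r":51}],"dvb":{"a":[53,84,76],"eds":[69,39,49],"nxl":{"b":88,"oxu":65,"r":56,"vrs":0}},"z":{"a":48,"gxm":[40,92],"l":[76,38,95,94,62,57],"tq":[30,50,83,27,63],"yy":[20,87,90,74]}}
After op 4 (add /z/gxm/0 85): {"dde":[[27,50,53,94],{"b":20,"p":55,"r":51}],"dvb":{"a":[53,84,76],"eds":[69,39,49],"nxl":{"b":88,"oxu":65,"r":56,"vrs":0}},"z":{"a":48,"gxm":[85,40,92],"l":[76,38,95,94,62,57],"tq":[30,50,83,27,63],"yy":[20,87,90,74]}}
After op 5 (add /dde/0/4 47): {"dde":[[27,50,53,94,47],{"b":20,"p":55,"r":51}],"dvb":{"a":[53,84,76],"eds":[69,39,49],"nxl":{"b":88,"oxu":65,"r":56,"vrs":0}},"z":{"a":48,"gxm":[85,40,92],"l":[76,38,95,94,62,57],"tq":[30,50,83,27,63],"yy":[20,87,90,74]}}
After op 6 (replace /z/yy/0 40): {"dde":[[27,50,53,94,47],{"b":20,"p":55,"r":51}],"dvb":{"a":[53,84,76],"eds":[69,39,49],"nxl":{"b":88,"oxu":65,"r":56,"vrs":0}},"z":{"a":48,"gxm":[85,40,92],"l":[76,38,95,94,62,57],"tq":[30,50,83,27,63],"yy":[40,87,90,74]}}
Value at /z/l/1: 38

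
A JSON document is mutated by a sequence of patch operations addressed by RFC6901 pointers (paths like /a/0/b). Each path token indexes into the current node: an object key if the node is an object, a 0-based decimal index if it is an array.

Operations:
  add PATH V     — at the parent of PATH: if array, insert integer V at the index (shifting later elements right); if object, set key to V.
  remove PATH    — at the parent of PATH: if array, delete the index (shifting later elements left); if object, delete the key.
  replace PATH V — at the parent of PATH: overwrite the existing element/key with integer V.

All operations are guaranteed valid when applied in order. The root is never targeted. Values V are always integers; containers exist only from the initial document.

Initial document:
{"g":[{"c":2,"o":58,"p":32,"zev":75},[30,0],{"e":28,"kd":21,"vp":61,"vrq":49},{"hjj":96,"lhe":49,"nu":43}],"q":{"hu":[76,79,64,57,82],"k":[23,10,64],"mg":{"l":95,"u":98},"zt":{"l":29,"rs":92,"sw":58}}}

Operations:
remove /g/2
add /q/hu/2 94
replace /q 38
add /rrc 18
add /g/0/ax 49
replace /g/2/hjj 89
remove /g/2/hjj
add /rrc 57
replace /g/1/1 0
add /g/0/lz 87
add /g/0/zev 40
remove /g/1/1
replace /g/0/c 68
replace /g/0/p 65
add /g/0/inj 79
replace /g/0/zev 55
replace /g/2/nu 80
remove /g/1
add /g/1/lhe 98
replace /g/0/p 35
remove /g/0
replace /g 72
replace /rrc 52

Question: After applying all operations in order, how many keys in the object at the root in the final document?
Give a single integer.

After op 1 (remove /g/2): {"g":[{"c":2,"o":58,"p":32,"zev":75},[30,0],{"hjj":96,"lhe":49,"nu":43}],"q":{"hu":[76,79,64,57,82],"k":[23,10,64],"mg":{"l":95,"u":98},"zt":{"l":29,"rs":92,"sw":58}}}
After op 2 (add /q/hu/2 94): {"g":[{"c":2,"o":58,"p":32,"zev":75},[30,0],{"hjj":96,"lhe":49,"nu":43}],"q":{"hu":[76,79,94,64,57,82],"k":[23,10,64],"mg":{"l":95,"u":98},"zt":{"l":29,"rs":92,"sw":58}}}
After op 3 (replace /q 38): {"g":[{"c":2,"o":58,"p":32,"zev":75},[30,0],{"hjj":96,"lhe":49,"nu":43}],"q":38}
After op 4 (add /rrc 18): {"g":[{"c":2,"o":58,"p":32,"zev":75},[30,0],{"hjj":96,"lhe":49,"nu":43}],"q":38,"rrc":18}
After op 5 (add /g/0/ax 49): {"g":[{"ax":49,"c":2,"o":58,"p":32,"zev":75},[30,0],{"hjj":96,"lhe":49,"nu":43}],"q":38,"rrc":18}
After op 6 (replace /g/2/hjj 89): {"g":[{"ax":49,"c":2,"o":58,"p":32,"zev":75},[30,0],{"hjj":89,"lhe":49,"nu":43}],"q":38,"rrc":18}
After op 7 (remove /g/2/hjj): {"g":[{"ax":49,"c":2,"o":58,"p":32,"zev":75},[30,0],{"lhe":49,"nu":43}],"q":38,"rrc":18}
After op 8 (add /rrc 57): {"g":[{"ax":49,"c":2,"o":58,"p":32,"zev":75},[30,0],{"lhe":49,"nu":43}],"q":38,"rrc":57}
After op 9 (replace /g/1/1 0): {"g":[{"ax":49,"c":2,"o":58,"p":32,"zev":75},[30,0],{"lhe":49,"nu":43}],"q":38,"rrc":57}
After op 10 (add /g/0/lz 87): {"g":[{"ax":49,"c":2,"lz":87,"o":58,"p":32,"zev":75},[30,0],{"lhe":49,"nu":43}],"q":38,"rrc":57}
After op 11 (add /g/0/zev 40): {"g":[{"ax":49,"c":2,"lz":87,"o":58,"p":32,"zev":40},[30,0],{"lhe":49,"nu":43}],"q":38,"rrc":57}
After op 12 (remove /g/1/1): {"g":[{"ax":49,"c":2,"lz":87,"o":58,"p":32,"zev":40},[30],{"lhe":49,"nu":43}],"q":38,"rrc":57}
After op 13 (replace /g/0/c 68): {"g":[{"ax":49,"c":68,"lz":87,"o":58,"p":32,"zev":40},[30],{"lhe":49,"nu":43}],"q":38,"rrc":57}
After op 14 (replace /g/0/p 65): {"g":[{"ax":49,"c":68,"lz":87,"o":58,"p":65,"zev":40},[30],{"lhe":49,"nu":43}],"q":38,"rrc":57}
After op 15 (add /g/0/inj 79): {"g":[{"ax":49,"c":68,"inj":79,"lz":87,"o":58,"p":65,"zev":40},[30],{"lhe":49,"nu":43}],"q":38,"rrc":57}
After op 16 (replace /g/0/zev 55): {"g":[{"ax":49,"c":68,"inj":79,"lz":87,"o":58,"p":65,"zev":55},[30],{"lhe":49,"nu":43}],"q":38,"rrc":57}
After op 17 (replace /g/2/nu 80): {"g":[{"ax":49,"c":68,"inj":79,"lz":87,"o":58,"p":65,"zev":55},[30],{"lhe":49,"nu":80}],"q":38,"rrc":57}
After op 18 (remove /g/1): {"g":[{"ax":49,"c":68,"inj":79,"lz":87,"o":58,"p":65,"zev":55},{"lhe":49,"nu":80}],"q":38,"rrc":57}
After op 19 (add /g/1/lhe 98): {"g":[{"ax":49,"c":68,"inj":79,"lz":87,"o":58,"p":65,"zev":55},{"lhe":98,"nu":80}],"q":38,"rrc":57}
After op 20 (replace /g/0/p 35): {"g":[{"ax":49,"c":68,"inj":79,"lz":87,"o":58,"p":35,"zev":55},{"lhe":98,"nu":80}],"q":38,"rrc":57}
After op 21 (remove /g/0): {"g":[{"lhe":98,"nu":80}],"q":38,"rrc":57}
After op 22 (replace /g 72): {"g":72,"q":38,"rrc":57}
After op 23 (replace /rrc 52): {"g":72,"q":38,"rrc":52}
Size at the root: 3

Answer: 3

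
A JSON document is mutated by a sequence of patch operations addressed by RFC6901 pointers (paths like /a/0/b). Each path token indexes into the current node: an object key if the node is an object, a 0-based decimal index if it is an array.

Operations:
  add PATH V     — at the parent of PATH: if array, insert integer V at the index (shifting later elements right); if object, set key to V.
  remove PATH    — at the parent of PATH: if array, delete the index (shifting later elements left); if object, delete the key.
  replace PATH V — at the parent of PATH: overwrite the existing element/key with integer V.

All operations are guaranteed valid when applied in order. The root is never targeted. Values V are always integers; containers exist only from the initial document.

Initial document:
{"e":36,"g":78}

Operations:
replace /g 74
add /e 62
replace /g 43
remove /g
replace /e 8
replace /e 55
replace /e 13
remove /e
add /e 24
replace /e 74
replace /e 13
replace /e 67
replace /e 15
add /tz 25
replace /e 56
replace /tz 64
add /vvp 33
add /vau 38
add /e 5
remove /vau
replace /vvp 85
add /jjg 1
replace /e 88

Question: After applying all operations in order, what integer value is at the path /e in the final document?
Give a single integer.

Answer: 88

Derivation:
After op 1 (replace /g 74): {"e":36,"g":74}
After op 2 (add /e 62): {"e":62,"g":74}
After op 3 (replace /g 43): {"e":62,"g":43}
After op 4 (remove /g): {"e":62}
After op 5 (replace /e 8): {"e":8}
After op 6 (replace /e 55): {"e":55}
After op 7 (replace /e 13): {"e":13}
After op 8 (remove /e): {}
After op 9 (add /e 24): {"e":24}
After op 10 (replace /e 74): {"e":74}
After op 11 (replace /e 13): {"e":13}
After op 12 (replace /e 67): {"e":67}
After op 13 (replace /e 15): {"e":15}
After op 14 (add /tz 25): {"e":15,"tz":25}
After op 15 (replace /e 56): {"e":56,"tz":25}
After op 16 (replace /tz 64): {"e":56,"tz":64}
After op 17 (add /vvp 33): {"e":56,"tz":64,"vvp":33}
After op 18 (add /vau 38): {"e":56,"tz":64,"vau":38,"vvp":33}
After op 19 (add /e 5): {"e":5,"tz":64,"vau":38,"vvp":33}
After op 20 (remove /vau): {"e":5,"tz":64,"vvp":33}
After op 21 (replace /vvp 85): {"e":5,"tz":64,"vvp":85}
After op 22 (add /jjg 1): {"e":5,"jjg":1,"tz":64,"vvp":85}
After op 23 (replace /e 88): {"e":88,"jjg":1,"tz":64,"vvp":85}
Value at /e: 88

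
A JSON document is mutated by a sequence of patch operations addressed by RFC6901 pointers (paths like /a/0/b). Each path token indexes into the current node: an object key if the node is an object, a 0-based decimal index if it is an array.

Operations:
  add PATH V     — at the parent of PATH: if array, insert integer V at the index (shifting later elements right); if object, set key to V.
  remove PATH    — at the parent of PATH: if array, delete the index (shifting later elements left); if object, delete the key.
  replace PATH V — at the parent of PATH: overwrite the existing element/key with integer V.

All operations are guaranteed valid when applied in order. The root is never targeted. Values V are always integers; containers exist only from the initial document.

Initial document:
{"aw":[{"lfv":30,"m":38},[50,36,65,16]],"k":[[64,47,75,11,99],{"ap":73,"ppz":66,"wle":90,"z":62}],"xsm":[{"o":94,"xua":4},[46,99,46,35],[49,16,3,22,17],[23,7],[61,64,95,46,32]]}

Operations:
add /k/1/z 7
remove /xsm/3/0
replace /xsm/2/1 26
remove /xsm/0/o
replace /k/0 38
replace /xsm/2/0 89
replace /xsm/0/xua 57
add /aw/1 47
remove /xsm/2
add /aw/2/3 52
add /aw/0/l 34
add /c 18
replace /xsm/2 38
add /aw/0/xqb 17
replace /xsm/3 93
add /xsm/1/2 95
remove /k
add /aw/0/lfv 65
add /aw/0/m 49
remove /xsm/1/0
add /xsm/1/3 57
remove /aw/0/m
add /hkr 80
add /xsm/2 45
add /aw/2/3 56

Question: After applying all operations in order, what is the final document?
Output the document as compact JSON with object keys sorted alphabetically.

Answer: {"aw":[{"l":34,"lfv":65,"xqb":17},47,[50,36,65,56,52,16]],"c":18,"hkr":80,"xsm":[{"xua":57},[99,95,46,57,35],45,38,93]}

Derivation:
After op 1 (add /k/1/z 7): {"aw":[{"lfv":30,"m":38},[50,36,65,16]],"k":[[64,47,75,11,99],{"ap":73,"ppz":66,"wle":90,"z":7}],"xsm":[{"o":94,"xua":4},[46,99,46,35],[49,16,3,22,17],[23,7],[61,64,95,46,32]]}
After op 2 (remove /xsm/3/0): {"aw":[{"lfv":30,"m":38},[50,36,65,16]],"k":[[64,47,75,11,99],{"ap":73,"ppz":66,"wle":90,"z":7}],"xsm":[{"o":94,"xua":4},[46,99,46,35],[49,16,3,22,17],[7],[61,64,95,46,32]]}
After op 3 (replace /xsm/2/1 26): {"aw":[{"lfv":30,"m":38},[50,36,65,16]],"k":[[64,47,75,11,99],{"ap":73,"ppz":66,"wle":90,"z":7}],"xsm":[{"o":94,"xua":4},[46,99,46,35],[49,26,3,22,17],[7],[61,64,95,46,32]]}
After op 4 (remove /xsm/0/o): {"aw":[{"lfv":30,"m":38},[50,36,65,16]],"k":[[64,47,75,11,99],{"ap":73,"ppz":66,"wle":90,"z":7}],"xsm":[{"xua":4},[46,99,46,35],[49,26,3,22,17],[7],[61,64,95,46,32]]}
After op 5 (replace /k/0 38): {"aw":[{"lfv":30,"m":38},[50,36,65,16]],"k":[38,{"ap":73,"ppz":66,"wle":90,"z":7}],"xsm":[{"xua":4},[46,99,46,35],[49,26,3,22,17],[7],[61,64,95,46,32]]}
After op 6 (replace /xsm/2/0 89): {"aw":[{"lfv":30,"m":38},[50,36,65,16]],"k":[38,{"ap":73,"ppz":66,"wle":90,"z":7}],"xsm":[{"xua":4},[46,99,46,35],[89,26,3,22,17],[7],[61,64,95,46,32]]}
After op 7 (replace /xsm/0/xua 57): {"aw":[{"lfv":30,"m":38},[50,36,65,16]],"k":[38,{"ap":73,"ppz":66,"wle":90,"z":7}],"xsm":[{"xua":57},[46,99,46,35],[89,26,3,22,17],[7],[61,64,95,46,32]]}
After op 8 (add /aw/1 47): {"aw":[{"lfv":30,"m":38},47,[50,36,65,16]],"k":[38,{"ap":73,"ppz":66,"wle":90,"z":7}],"xsm":[{"xua":57},[46,99,46,35],[89,26,3,22,17],[7],[61,64,95,46,32]]}
After op 9 (remove /xsm/2): {"aw":[{"lfv":30,"m":38},47,[50,36,65,16]],"k":[38,{"ap":73,"ppz":66,"wle":90,"z":7}],"xsm":[{"xua":57},[46,99,46,35],[7],[61,64,95,46,32]]}
After op 10 (add /aw/2/3 52): {"aw":[{"lfv":30,"m":38},47,[50,36,65,52,16]],"k":[38,{"ap":73,"ppz":66,"wle":90,"z":7}],"xsm":[{"xua":57},[46,99,46,35],[7],[61,64,95,46,32]]}
After op 11 (add /aw/0/l 34): {"aw":[{"l":34,"lfv":30,"m":38},47,[50,36,65,52,16]],"k":[38,{"ap":73,"ppz":66,"wle":90,"z":7}],"xsm":[{"xua":57},[46,99,46,35],[7],[61,64,95,46,32]]}
After op 12 (add /c 18): {"aw":[{"l":34,"lfv":30,"m":38},47,[50,36,65,52,16]],"c":18,"k":[38,{"ap":73,"ppz":66,"wle":90,"z":7}],"xsm":[{"xua":57},[46,99,46,35],[7],[61,64,95,46,32]]}
After op 13 (replace /xsm/2 38): {"aw":[{"l":34,"lfv":30,"m":38},47,[50,36,65,52,16]],"c":18,"k":[38,{"ap":73,"ppz":66,"wle":90,"z":7}],"xsm":[{"xua":57},[46,99,46,35],38,[61,64,95,46,32]]}
After op 14 (add /aw/0/xqb 17): {"aw":[{"l":34,"lfv":30,"m":38,"xqb":17},47,[50,36,65,52,16]],"c":18,"k":[38,{"ap":73,"ppz":66,"wle":90,"z":7}],"xsm":[{"xua":57},[46,99,46,35],38,[61,64,95,46,32]]}
After op 15 (replace /xsm/3 93): {"aw":[{"l":34,"lfv":30,"m":38,"xqb":17},47,[50,36,65,52,16]],"c":18,"k":[38,{"ap":73,"ppz":66,"wle":90,"z":7}],"xsm":[{"xua":57},[46,99,46,35],38,93]}
After op 16 (add /xsm/1/2 95): {"aw":[{"l":34,"lfv":30,"m":38,"xqb":17},47,[50,36,65,52,16]],"c":18,"k":[38,{"ap":73,"ppz":66,"wle":90,"z":7}],"xsm":[{"xua":57},[46,99,95,46,35],38,93]}
After op 17 (remove /k): {"aw":[{"l":34,"lfv":30,"m":38,"xqb":17},47,[50,36,65,52,16]],"c":18,"xsm":[{"xua":57},[46,99,95,46,35],38,93]}
After op 18 (add /aw/0/lfv 65): {"aw":[{"l":34,"lfv":65,"m":38,"xqb":17},47,[50,36,65,52,16]],"c":18,"xsm":[{"xua":57},[46,99,95,46,35],38,93]}
After op 19 (add /aw/0/m 49): {"aw":[{"l":34,"lfv":65,"m":49,"xqb":17},47,[50,36,65,52,16]],"c":18,"xsm":[{"xua":57},[46,99,95,46,35],38,93]}
After op 20 (remove /xsm/1/0): {"aw":[{"l":34,"lfv":65,"m":49,"xqb":17},47,[50,36,65,52,16]],"c":18,"xsm":[{"xua":57},[99,95,46,35],38,93]}
After op 21 (add /xsm/1/3 57): {"aw":[{"l":34,"lfv":65,"m":49,"xqb":17},47,[50,36,65,52,16]],"c":18,"xsm":[{"xua":57},[99,95,46,57,35],38,93]}
After op 22 (remove /aw/0/m): {"aw":[{"l":34,"lfv":65,"xqb":17},47,[50,36,65,52,16]],"c":18,"xsm":[{"xua":57},[99,95,46,57,35],38,93]}
After op 23 (add /hkr 80): {"aw":[{"l":34,"lfv":65,"xqb":17},47,[50,36,65,52,16]],"c":18,"hkr":80,"xsm":[{"xua":57},[99,95,46,57,35],38,93]}
After op 24 (add /xsm/2 45): {"aw":[{"l":34,"lfv":65,"xqb":17},47,[50,36,65,52,16]],"c":18,"hkr":80,"xsm":[{"xua":57},[99,95,46,57,35],45,38,93]}
After op 25 (add /aw/2/3 56): {"aw":[{"l":34,"lfv":65,"xqb":17},47,[50,36,65,56,52,16]],"c":18,"hkr":80,"xsm":[{"xua":57},[99,95,46,57,35],45,38,93]}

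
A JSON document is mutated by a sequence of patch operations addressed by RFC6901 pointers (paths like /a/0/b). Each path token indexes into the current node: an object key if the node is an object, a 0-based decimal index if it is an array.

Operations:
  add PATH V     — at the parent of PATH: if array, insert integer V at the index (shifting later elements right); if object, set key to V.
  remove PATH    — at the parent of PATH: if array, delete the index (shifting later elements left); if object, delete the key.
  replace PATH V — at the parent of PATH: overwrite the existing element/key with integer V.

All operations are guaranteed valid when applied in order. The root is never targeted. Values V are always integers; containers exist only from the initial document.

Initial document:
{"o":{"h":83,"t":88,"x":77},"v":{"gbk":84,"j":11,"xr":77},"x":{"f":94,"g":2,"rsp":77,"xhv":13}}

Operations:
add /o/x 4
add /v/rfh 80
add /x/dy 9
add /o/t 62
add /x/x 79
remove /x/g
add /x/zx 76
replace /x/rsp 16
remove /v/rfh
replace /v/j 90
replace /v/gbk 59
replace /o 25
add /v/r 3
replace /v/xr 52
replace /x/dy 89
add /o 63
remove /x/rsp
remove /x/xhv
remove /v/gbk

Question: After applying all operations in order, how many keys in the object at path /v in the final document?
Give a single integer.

Answer: 3

Derivation:
After op 1 (add /o/x 4): {"o":{"h":83,"t":88,"x":4},"v":{"gbk":84,"j":11,"xr":77},"x":{"f":94,"g":2,"rsp":77,"xhv":13}}
After op 2 (add /v/rfh 80): {"o":{"h":83,"t":88,"x":4},"v":{"gbk":84,"j":11,"rfh":80,"xr":77},"x":{"f":94,"g":2,"rsp":77,"xhv":13}}
After op 3 (add /x/dy 9): {"o":{"h":83,"t":88,"x":4},"v":{"gbk":84,"j":11,"rfh":80,"xr":77},"x":{"dy":9,"f":94,"g":2,"rsp":77,"xhv":13}}
After op 4 (add /o/t 62): {"o":{"h":83,"t":62,"x":4},"v":{"gbk":84,"j":11,"rfh":80,"xr":77},"x":{"dy":9,"f":94,"g":2,"rsp":77,"xhv":13}}
After op 5 (add /x/x 79): {"o":{"h":83,"t":62,"x":4},"v":{"gbk":84,"j":11,"rfh":80,"xr":77},"x":{"dy":9,"f":94,"g":2,"rsp":77,"x":79,"xhv":13}}
After op 6 (remove /x/g): {"o":{"h":83,"t":62,"x":4},"v":{"gbk":84,"j":11,"rfh":80,"xr":77},"x":{"dy":9,"f":94,"rsp":77,"x":79,"xhv":13}}
After op 7 (add /x/zx 76): {"o":{"h":83,"t":62,"x":4},"v":{"gbk":84,"j":11,"rfh":80,"xr":77},"x":{"dy":9,"f":94,"rsp":77,"x":79,"xhv":13,"zx":76}}
After op 8 (replace /x/rsp 16): {"o":{"h":83,"t":62,"x":4},"v":{"gbk":84,"j":11,"rfh":80,"xr":77},"x":{"dy":9,"f":94,"rsp":16,"x":79,"xhv":13,"zx":76}}
After op 9 (remove /v/rfh): {"o":{"h":83,"t":62,"x":4},"v":{"gbk":84,"j":11,"xr":77},"x":{"dy":9,"f":94,"rsp":16,"x":79,"xhv":13,"zx":76}}
After op 10 (replace /v/j 90): {"o":{"h":83,"t":62,"x":4},"v":{"gbk":84,"j":90,"xr":77},"x":{"dy":9,"f":94,"rsp":16,"x":79,"xhv":13,"zx":76}}
After op 11 (replace /v/gbk 59): {"o":{"h":83,"t":62,"x":4},"v":{"gbk":59,"j":90,"xr":77},"x":{"dy":9,"f":94,"rsp":16,"x":79,"xhv":13,"zx":76}}
After op 12 (replace /o 25): {"o":25,"v":{"gbk":59,"j":90,"xr":77},"x":{"dy":9,"f":94,"rsp":16,"x":79,"xhv":13,"zx":76}}
After op 13 (add /v/r 3): {"o":25,"v":{"gbk":59,"j":90,"r":3,"xr":77},"x":{"dy":9,"f":94,"rsp":16,"x":79,"xhv":13,"zx":76}}
After op 14 (replace /v/xr 52): {"o":25,"v":{"gbk":59,"j":90,"r":3,"xr":52},"x":{"dy":9,"f":94,"rsp":16,"x":79,"xhv":13,"zx":76}}
After op 15 (replace /x/dy 89): {"o":25,"v":{"gbk":59,"j":90,"r":3,"xr":52},"x":{"dy":89,"f":94,"rsp":16,"x":79,"xhv":13,"zx":76}}
After op 16 (add /o 63): {"o":63,"v":{"gbk":59,"j":90,"r":3,"xr":52},"x":{"dy":89,"f":94,"rsp":16,"x":79,"xhv":13,"zx":76}}
After op 17 (remove /x/rsp): {"o":63,"v":{"gbk":59,"j":90,"r":3,"xr":52},"x":{"dy":89,"f":94,"x":79,"xhv":13,"zx":76}}
After op 18 (remove /x/xhv): {"o":63,"v":{"gbk":59,"j":90,"r":3,"xr":52},"x":{"dy":89,"f":94,"x":79,"zx":76}}
After op 19 (remove /v/gbk): {"o":63,"v":{"j":90,"r":3,"xr":52},"x":{"dy":89,"f":94,"x":79,"zx":76}}
Size at path /v: 3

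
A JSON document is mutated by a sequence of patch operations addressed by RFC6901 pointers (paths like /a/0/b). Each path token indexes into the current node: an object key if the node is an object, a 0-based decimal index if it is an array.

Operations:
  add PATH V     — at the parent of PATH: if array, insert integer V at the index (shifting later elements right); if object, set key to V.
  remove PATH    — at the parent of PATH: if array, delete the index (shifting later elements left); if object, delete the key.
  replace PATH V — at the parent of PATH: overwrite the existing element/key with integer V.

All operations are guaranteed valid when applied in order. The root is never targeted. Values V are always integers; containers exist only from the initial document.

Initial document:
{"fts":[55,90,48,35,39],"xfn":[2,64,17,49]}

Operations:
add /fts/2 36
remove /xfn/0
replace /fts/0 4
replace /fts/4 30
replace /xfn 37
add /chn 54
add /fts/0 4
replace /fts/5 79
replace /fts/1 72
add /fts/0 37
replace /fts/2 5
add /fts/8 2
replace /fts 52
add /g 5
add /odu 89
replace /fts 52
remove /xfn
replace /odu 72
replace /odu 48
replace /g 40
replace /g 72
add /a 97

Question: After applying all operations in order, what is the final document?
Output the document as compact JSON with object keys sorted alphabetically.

Answer: {"a":97,"chn":54,"fts":52,"g":72,"odu":48}

Derivation:
After op 1 (add /fts/2 36): {"fts":[55,90,36,48,35,39],"xfn":[2,64,17,49]}
After op 2 (remove /xfn/0): {"fts":[55,90,36,48,35,39],"xfn":[64,17,49]}
After op 3 (replace /fts/0 4): {"fts":[4,90,36,48,35,39],"xfn":[64,17,49]}
After op 4 (replace /fts/4 30): {"fts":[4,90,36,48,30,39],"xfn":[64,17,49]}
After op 5 (replace /xfn 37): {"fts":[4,90,36,48,30,39],"xfn":37}
After op 6 (add /chn 54): {"chn":54,"fts":[4,90,36,48,30,39],"xfn":37}
After op 7 (add /fts/0 4): {"chn":54,"fts":[4,4,90,36,48,30,39],"xfn":37}
After op 8 (replace /fts/5 79): {"chn":54,"fts":[4,4,90,36,48,79,39],"xfn":37}
After op 9 (replace /fts/1 72): {"chn":54,"fts":[4,72,90,36,48,79,39],"xfn":37}
After op 10 (add /fts/0 37): {"chn":54,"fts":[37,4,72,90,36,48,79,39],"xfn":37}
After op 11 (replace /fts/2 5): {"chn":54,"fts":[37,4,5,90,36,48,79,39],"xfn":37}
After op 12 (add /fts/8 2): {"chn":54,"fts":[37,4,5,90,36,48,79,39,2],"xfn":37}
After op 13 (replace /fts 52): {"chn":54,"fts":52,"xfn":37}
After op 14 (add /g 5): {"chn":54,"fts":52,"g":5,"xfn":37}
After op 15 (add /odu 89): {"chn":54,"fts":52,"g":5,"odu":89,"xfn":37}
After op 16 (replace /fts 52): {"chn":54,"fts":52,"g":5,"odu":89,"xfn":37}
After op 17 (remove /xfn): {"chn":54,"fts":52,"g":5,"odu":89}
After op 18 (replace /odu 72): {"chn":54,"fts":52,"g":5,"odu":72}
After op 19 (replace /odu 48): {"chn":54,"fts":52,"g":5,"odu":48}
After op 20 (replace /g 40): {"chn":54,"fts":52,"g":40,"odu":48}
After op 21 (replace /g 72): {"chn":54,"fts":52,"g":72,"odu":48}
After op 22 (add /a 97): {"a":97,"chn":54,"fts":52,"g":72,"odu":48}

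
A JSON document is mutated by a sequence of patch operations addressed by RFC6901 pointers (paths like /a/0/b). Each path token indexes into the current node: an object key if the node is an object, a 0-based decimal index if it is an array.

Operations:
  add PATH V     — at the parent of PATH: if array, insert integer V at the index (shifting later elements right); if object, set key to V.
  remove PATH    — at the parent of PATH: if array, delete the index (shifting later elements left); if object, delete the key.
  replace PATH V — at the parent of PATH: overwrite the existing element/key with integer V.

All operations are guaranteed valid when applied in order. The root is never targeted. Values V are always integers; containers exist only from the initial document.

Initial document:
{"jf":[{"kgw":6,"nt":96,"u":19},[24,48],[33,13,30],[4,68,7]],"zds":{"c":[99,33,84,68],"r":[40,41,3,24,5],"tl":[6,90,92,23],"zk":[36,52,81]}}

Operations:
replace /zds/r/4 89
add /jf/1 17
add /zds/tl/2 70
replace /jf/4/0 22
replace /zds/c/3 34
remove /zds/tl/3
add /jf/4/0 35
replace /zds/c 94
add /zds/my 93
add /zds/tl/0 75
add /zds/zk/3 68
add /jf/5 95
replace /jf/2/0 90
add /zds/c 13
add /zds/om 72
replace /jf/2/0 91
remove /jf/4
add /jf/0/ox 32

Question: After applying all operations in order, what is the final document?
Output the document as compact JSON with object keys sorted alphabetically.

Answer: {"jf":[{"kgw":6,"nt":96,"ox":32,"u":19},17,[91,48],[33,13,30],95],"zds":{"c":13,"my":93,"om":72,"r":[40,41,3,24,89],"tl":[75,6,90,70,23],"zk":[36,52,81,68]}}

Derivation:
After op 1 (replace /zds/r/4 89): {"jf":[{"kgw":6,"nt":96,"u":19},[24,48],[33,13,30],[4,68,7]],"zds":{"c":[99,33,84,68],"r":[40,41,3,24,89],"tl":[6,90,92,23],"zk":[36,52,81]}}
After op 2 (add /jf/1 17): {"jf":[{"kgw":6,"nt":96,"u":19},17,[24,48],[33,13,30],[4,68,7]],"zds":{"c":[99,33,84,68],"r":[40,41,3,24,89],"tl":[6,90,92,23],"zk":[36,52,81]}}
After op 3 (add /zds/tl/2 70): {"jf":[{"kgw":6,"nt":96,"u":19},17,[24,48],[33,13,30],[4,68,7]],"zds":{"c":[99,33,84,68],"r":[40,41,3,24,89],"tl":[6,90,70,92,23],"zk":[36,52,81]}}
After op 4 (replace /jf/4/0 22): {"jf":[{"kgw":6,"nt":96,"u":19},17,[24,48],[33,13,30],[22,68,7]],"zds":{"c":[99,33,84,68],"r":[40,41,3,24,89],"tl":[6,90,70,92,23],"zk":[36,52,81]}}
After op 5 (replace /zds/c/3 34): {"jf":[{"kgw":6,"nt":96,"u":19},17,[24,48],[33,13,30],[22,68,7]],"zds":{"c":[99,33,84,34],"r":[40,41,3,24,89],"tl":[6,90,70,92,23],"zk":[36,52,81]}}
After op 6 (remove /zds/tl/3): {"jf":[{"kgw":6,"nt":96,"u":19},17,[24,48],[33,13,30],[22,68,7]],"zds":{"c":[99,33,84,34],"r":[40,41,3,24,89],"tl":[6,90,70,23],"zk":[36,52,81]}}
After op 7 (add /jf/4/0 35): {"jf":[{"kgw":6,"nt":96,"u":19},17,[24,48],[33,13,30],[35,22,68,7]],"zds":{"c":[99,33,84,34],"r":[40,41,3,24,89],"tl":[6,90,70,23],"zk":[36,52,81]}}
After op 8 (replace /zds/c 94): {"jf":[{"kgw":6,"nt":96,"u":19},17,[24,48],[33,13,30],[35,22,68,7]],"zds":{"c":94,"r":[40,41,3,24,89],"tl":[6,90,70,23],"zk":[36,52,81]}}
After op 9 (add /zds/my 93): {"jf":[{"kgw":6,"nt":96,"u":19},17,[24,48],[33,13,30],[35,22,68,7]],"zds":{"c":94,"my":93,"r":[40,41,3,24,89],"tl":[6,90,70,23],"zk":[36,52,81]}}
After op 10 (add /zds/tl/0 75): {"jf":[{"kgw":6,"nt":96,"u":19},17,[24,48],[33,13,30],[35,22,68,7]],"zds":{"c":94,"my":93,"r":[40,41,3,24,89],"tl":[75,6,90,70,23],"zk":[36,52,81]}}
After op 11 (add /zds/zk/3 68): {"jf":[{"kgw":6,"nt":96,"u":19},17,[24,48],[33,13,30],[35,22,68,7]],"zds":{"c":94,"my":93,"r":[40,41,3,24,89],"tl":[75,6,90,70,23],"zk":[36,52,81,68]}}
After op 12 (add /jf/5 95): {"jf":[{"kgw":6,"nt":96,"u":19},17,[24,48],[33,13,30],[35,22,68,7],95],"zds":{"c":94,"my":93,"r":[40,41,3,24,89],"tl":[75,6,90,70,23],"zk":[36,52,81,68]}}
After op 13 (replace /jf/2/0 90): {"jf":[{"kgw":6,"nt":96,"u":19},17,[90,48],[33,13,30],[35,22,68,7],95],"zds":{"c":94,"my":93,"r":[40,41,3,24,89],"tl":[75,6,90,70,23],"zk":[36,52,81,68]}}
After op 14 (add /zds/c 13): {"jf":[{"kgw":6,"nt":96,"u":19},17,[90,48],[33,13,30],[35,22,68,7],95],"zds":{"c":13,"my":93,"r":[40,41,3,24,89],"tl":[75,6,90,70,23],"zk":[36,52,81,68]}}
After op 15 (add /zds/om 72): {"jf":[{"kgw":6,"nt":96,"u":19},17,[90,48],[33,13,30],[35,22,68,7],95],"zds":{"c":13,"my":93,"om":72,"r":[40,41,3,24,89],"tl":[75,6,90,70,23],"zk":[36,52,81,68]}}
After op 16 (replace /jf/2/0 91): {"jf":[{"kgw":6,"nt":96,"u":19},17,[91,48],[33,13,30],[35,22,68,7],95],"zds":{"c":13,"my":93,"om":72,"r":[40,41,3,24,89],"tl":[75,6,90,70,23],"zk":[36,52,81,68]}}
After op 17 (remove /jf/4): {"jf":[{"kgw":6,"nt":96,"u":19},17,[91,48],[33,13,30],95],"zds":{"c":13,"my":93,"om":72,"r":[40,41,3,24,89],"tl":[75,6,90,70,23],"zk":[36,52,81,68]}}
After op 18 (add /jf/0/ox 32): {"jf":[{"kgw":6,"nt":96,"ox":32,"u":19},17,[91,48],[33,13,30],95],"zds":{"c":13,"my":93,"om":72,"r":[40,41,3,24,89],"tl":[75,6,90,70,23],"zk":[36,52,81,68]}}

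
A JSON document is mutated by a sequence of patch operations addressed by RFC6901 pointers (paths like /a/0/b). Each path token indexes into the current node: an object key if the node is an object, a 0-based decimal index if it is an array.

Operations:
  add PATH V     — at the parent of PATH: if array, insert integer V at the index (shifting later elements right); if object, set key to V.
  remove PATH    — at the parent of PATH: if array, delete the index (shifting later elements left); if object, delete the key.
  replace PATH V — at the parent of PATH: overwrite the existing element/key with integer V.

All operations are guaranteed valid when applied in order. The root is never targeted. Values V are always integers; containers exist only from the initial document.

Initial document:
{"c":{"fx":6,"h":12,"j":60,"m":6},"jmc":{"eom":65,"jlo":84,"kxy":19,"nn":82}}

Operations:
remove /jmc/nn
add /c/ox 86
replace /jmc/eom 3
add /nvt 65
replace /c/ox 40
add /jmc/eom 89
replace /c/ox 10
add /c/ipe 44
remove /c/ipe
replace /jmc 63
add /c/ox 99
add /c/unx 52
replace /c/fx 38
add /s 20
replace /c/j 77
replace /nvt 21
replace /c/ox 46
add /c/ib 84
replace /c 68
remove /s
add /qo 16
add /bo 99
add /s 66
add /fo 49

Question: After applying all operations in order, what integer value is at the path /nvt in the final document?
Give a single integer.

Answer: 21

Derivation:
After op 1 (remove /jmc/nn): {"c":{"fx":6,"h":12,"j":60,"m":6},"jmc":{"eom":65,"jlo":84,"kxy":19}}
After op 2 (add /c/ox 86): {"c":{"fx":6,"h":12,"j":60,"m":6,"ox":86},"jmc":{"eom":65,"jlo":84,"kxy":19}}
After op 3 (replace /jmc/eom 3): {"c":{"fx":6,"h":12,"j":60,"m":6,"ox":86},"jmc":{"eom":3,"jlo":84,"kxy":19}}
After op 4 (add /nvt 65): {"c":{"fx":6,"h":12,"j":60,"m":6,"ox":86},"jmc":{"eom":3,"jlo":84,"kxy":19},"nvt":65}
After op 5 (replace /c/ox 40): {"c":{"fx":6,"h":12,"j":60,"m":6,"ox":40},"jmc":{"eom":3,"jlo":84,"kxy":19},"nvt":65}
After op 6 (add /jmc/eom 89): {"c":{"fx":6,"h":12,"j":60,"m":6,"ox":40},"jmc":{"eom":89,"jlo":84,"kxy":19},"nvt":65}
After op 7 (replace /c/ox 10): {"c":{"fx":6,"h":12,"j":60,"m":6,"ox":10},"jmc":{"eom":89,"jlo":84,"kxy":19},"nvt":65}
After op 8 (add /c/ipe 44): {"c":{"fx":6,"h":12,"ipe":44,"j":60,"m":6,"ox":10},"jmc":{"eom":89,"jlo":84,"kxy":19},"nvt":65}
After op 9 (remove /c/ipe): {"c":{"fx":6,"h":12,"j":60,"m":6,"ox":10},"jmc":{"eom":89,"jlo":84,"kxy":19},"nvt":65}
After op 10 (replace /jmc 63): {"c":{"fx":6,"h":12,"j":60,"m":6,"ox":10},"jmc":63,"nvt":65}
After op 11 (add /c/ox 99): {"c":{"fx":6,"h":12,"j":60,"m":6,"ox":99},"jmc":63,"nvt":65}
After op 12 (add /c/unx 52): {"c":{"fx":6,"h":12,"j":60,"m":6,"ox":99,"unx":52},"jmc":63,"nvt":65}
After op 13 (replace /c/fx 38): {"c":{"fx":38,"h":12,"j":60,"m":6,"ox":99,"unx":52},"jmc":63,"nvt":65}
After op 14 (add /s 20): {"c":{"fx":38,"h":12,"j":60,"m":6,"ox":99,"unx":52},"jmc":63,"nvt":65,"s":20}
After op 15 (replace /c/j 77): {"c":{"fx":38,"h":12,"j":77,"m":6,"ox":99,"unx":52},"jmc":63,"nvt":65,"s":20}
After op 16 (replace /nvt 21): {"c":{"fx":38,"h":12,"j":77,"m":6,"ox":99,"unx":52},"jmc":63,"nvt":21,"s":20}
After op 17 (replace /c/ox 46): {"c":{"fx":38,"h":12,"j":77,"m":6,"ox":46,"unx":52},"jmc":63,"nvt":21,"s":20}
After op 18 (add /c/ib 84): {"c":{"fx":38,"h":12,"ib":84,"j":77,"m":6,"ox":46,"unx":52},"jmc":63,"nvt":21,"s":20}
After op 19 (replace /c 68): {"c":68,"jmc":63,"nvt":21,"s":20}
After op 20 (remove /s): {"c":68,"jmc":63,"nvt":21}
After op 21 (add /qo 16): {"c":68,"jmc":63,"nvt":21,"qo":16}
After op 22 (add /bo 99): {"bo":99,"c":68,"jmc":63,"nvt":21,"qo":16}
After op 23 (add /s 66): {"bo":99,"c":68,"jmc":63,"nvt":21,"qo":16,"s":66}
After op 24 (add /fo 49): {"bo":99,"c":68,"fo":49,"jmc":63,"nvt":21,"qo":16,"s":66}
Value at /nvt: 21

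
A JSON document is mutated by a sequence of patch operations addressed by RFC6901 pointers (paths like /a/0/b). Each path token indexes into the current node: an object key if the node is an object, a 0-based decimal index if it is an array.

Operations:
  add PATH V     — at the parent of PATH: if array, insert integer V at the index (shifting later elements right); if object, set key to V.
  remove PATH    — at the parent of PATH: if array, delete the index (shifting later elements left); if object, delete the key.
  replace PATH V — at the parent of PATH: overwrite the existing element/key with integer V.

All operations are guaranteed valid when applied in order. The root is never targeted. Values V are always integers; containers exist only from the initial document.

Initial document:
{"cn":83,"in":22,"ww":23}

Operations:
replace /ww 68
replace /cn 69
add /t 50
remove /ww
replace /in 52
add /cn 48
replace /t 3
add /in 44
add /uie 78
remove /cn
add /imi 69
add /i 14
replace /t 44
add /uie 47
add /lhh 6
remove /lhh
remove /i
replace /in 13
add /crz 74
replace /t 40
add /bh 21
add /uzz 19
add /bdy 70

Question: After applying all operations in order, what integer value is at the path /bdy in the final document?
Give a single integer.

Answer: 70

Derivation:
After op 1 (replace /ww 68): {"cn":83,"in":22,"ww":68}
After op 2 (replace /cn 69): {"cn":69,"in":22,"ww":68}
After op 3 (add /t 50): {"cn":69,"in":22,"t":50,"ww":68}
After op 4 (remove /ww): {"cn":69,"in":22,"t":50}
After op 5 (replace /in 52): {"cn":69,"in":52,"t":50}
After op 6 (add /cn 48): {"cn":48,"in":52,"t":50}
After op 7 (replace /t 3): {"cn":48,"in":52,"t":3}
After op 8 (add /in 44): {"cn":48,"in":44,"t":3}
After op 9 (add /uie 78): {"cn":48,"in":44,"t":3,"uie":78}
After op 10 (remove /cn): {"in":44,"t":3,"uie":78}
After op 11 (add /imi 69): {"imi":69,"in":44,"t":3,"uie":78}
After op 12 (add /i 14): {"i":14,"imi":69,"in":44,"t":3,"uie":78}
After op 13 (replace /t 44): {"i":14,"imi":69,"in":44,"t":44,"uie":78}
After op 14 (add /uie 47): {"i":14,"imi":69,"in":44,"t":44,"uie":47}
After op 15 (add /lhh 6): {"i":14,"imi":69,"in":44,"lhh":6,"t":44,"uie":47}
After op 16 (remove /lhh): {"i":14,"imi":69,"in":44,"t":44,"uie":47}
After op 17 (remove /i): {"imi":69,"in":44,"t":44,"uie":47}
After op 18 (replace /in 13): {"imi":69,"in":13,"t":44,"uie":47}
After op 19 (add /crz 74): {"crz":74,"imi":69,"in":13,"t":44,"uie":47}
After op 20 (replace /t 40): {"crz":74,"imi":69,"in":13,"t":40,"uie":47}
After op 21 (add /bh 21): {"bh":21,"crz":74,"imi":69,"in":13,"t":40,"uie":47}
After op 22 (add /uzz 19): {"bh":21,"crz":74,"imi":69,"in":13,"t":40,"uie":47,"uzz":19}
After op 23 (add /bdy 70): {"bdy":70,"bh":21,"crz":74,"imi":69,"in":13,"t":40,"uie":47,"uzz":19}
Value at /bdy: 70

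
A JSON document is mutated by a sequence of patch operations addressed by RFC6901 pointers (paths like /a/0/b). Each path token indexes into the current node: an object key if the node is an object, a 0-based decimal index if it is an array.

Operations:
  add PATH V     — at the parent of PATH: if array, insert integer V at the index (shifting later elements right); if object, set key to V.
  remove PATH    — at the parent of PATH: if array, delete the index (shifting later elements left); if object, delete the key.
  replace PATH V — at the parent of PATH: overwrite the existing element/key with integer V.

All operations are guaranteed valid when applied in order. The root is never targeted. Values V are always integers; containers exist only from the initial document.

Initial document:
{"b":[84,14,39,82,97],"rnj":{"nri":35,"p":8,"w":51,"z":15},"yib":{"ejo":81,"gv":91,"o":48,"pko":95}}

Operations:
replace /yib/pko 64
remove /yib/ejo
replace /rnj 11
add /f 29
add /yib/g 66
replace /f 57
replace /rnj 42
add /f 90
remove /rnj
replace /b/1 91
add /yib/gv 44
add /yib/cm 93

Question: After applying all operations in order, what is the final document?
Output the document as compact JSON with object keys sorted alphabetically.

After op 1 (replace /yib/pko 64): {"b":[84,14,39,82,97],"rnj":{"nri":35,"p":8,"w":51,"z":15},"yib":{"ejo":81,"gv":91,"o":48,"pko":64}}
After op 2 (remove /yib/ejo): {"b":[84,14,39,82,97],"rnj":{"nri":35,"p":8,"w":51,"z":15},"yib":{"gv":91,"o":48,"pko":64}}
After op 3 (replace /rnj 11): {"b":[84,14,39,82,97],"rnj":11,"yib":{"gv":91,"o":48,"pko":64}}
After op 4 (add /f 29): {"b":[84,14,39,82,97],"f":29,"rnj":11,"yib":{"gv":91,"o":48,"pko":64}}
After op 5 (add /yib/g 66): {"b":[84,14,39,82,97],"f":29,"rnj":11,"yib":{"g":66,"gv":91,"o":48,"pko":64}}
After op 6 (replace /f 57): {"b":[84,14,39,82,97],"f":57,"rnj":11,"yib":{"g":66,"gv":91,"o":48,"pko":64}}
After op 7 (replace /rnj 42): {"b":[84,14,39,82,97],"f":57,"rnj":42,"yib":{"g":66,"gv":91,"o":48,"pko":64}}
After op 8 (add /f 90): {"b":[84,14,39,82,97],"f":90,"rnj":42,"yib":{"g":66,"gv":91,"o":48,"pko":64}}
After op 9 (remove /rnj): {"b":[84,14,39,82,97],"f":90,"yib":{"g":66,"gv":91,"o":48,"pko":64}}
After op 10 (replace /b/1 91): {"b":[84,91,39,82,97],"f":90,"yib":{"g":66,"gv":91,"o":48,"pko":64}}
After op 11 (add /yib/gv 44): {"b":[84,91,39,82,97],"f":90,"yib":{"g":66,"gv":44,"o":48,"pko":64}}
After op 12 (add /yib/cm 93): {"b":[84,91,39,82,97],"f":90,"yib":{"cm":93,"g":66,"gv":44,"o":48,"pko":64}}

Answer: {"b":[84,91,39,82,97],"f":90,"yib":{"cm":93,"g":66,"gv":44,"o":48,"pko":64}}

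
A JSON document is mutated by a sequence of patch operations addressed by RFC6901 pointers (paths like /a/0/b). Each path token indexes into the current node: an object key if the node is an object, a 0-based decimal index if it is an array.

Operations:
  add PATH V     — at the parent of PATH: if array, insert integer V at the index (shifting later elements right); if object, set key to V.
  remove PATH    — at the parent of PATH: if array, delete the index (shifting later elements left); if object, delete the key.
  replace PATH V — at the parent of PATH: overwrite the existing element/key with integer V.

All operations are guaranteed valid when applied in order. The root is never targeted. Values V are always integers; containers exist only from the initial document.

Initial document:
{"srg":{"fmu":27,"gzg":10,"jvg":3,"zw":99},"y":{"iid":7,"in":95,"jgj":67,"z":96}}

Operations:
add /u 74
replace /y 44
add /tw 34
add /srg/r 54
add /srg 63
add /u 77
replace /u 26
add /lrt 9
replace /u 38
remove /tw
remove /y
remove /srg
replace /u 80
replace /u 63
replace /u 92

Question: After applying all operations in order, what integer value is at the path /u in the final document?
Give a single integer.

Answer: 92

Derivation:
After op 1 (add /u 74): {"srg":{"fmu":27,"gzg":10,"jvg":3,"zw":99},"u":74,"y":{"iid":7,"in":95,"jgj":67,"z":96}}
After op 2 (replace /y 44): {"srg":{"fmu":27,"gzg":10,"jvg":3,"zw":99},"u":74,"y":44}
After op 3 (add /tw 34): {"srg":{"fmu":27,"gzg":10,"jvg":3,"zw":99},"tw":34,"u":74,"y":44}
After op 4 (add /srg/r 54): {"srg":{"fmu":27,"gzg":10,"jvg":3,"r":54,"zw":99},"tw":34,"u":74,"y":44}
After op 5 (add /srg 63): {"srg":63,"tw":34,"u":74,"y":44}
After op 6 (add /u 77): {"srg":63,"tw":34,"u":77,"y":44}
After op 7 (replace /u 26): {"srg":63,"tw":34,"u":26,"y":44}
After op 8 (add /lrt 9): {"lrt":9,"srg":63,"tw":34,"u":26,"y":44}
After op 9 (replace /u 38): {"lrt":9,"srg":63,"tw":34,"u":38,"y":44}
After op 10 (remove /tw): {"lrt":9,"srg":63,"u":38,"y":44}
After op 11 (remove /y): {"lrt":9,"srg":63,"u":38}
After op 12 (remove /srg): {"lrt":9,"u":38}
After op 13 (replace /u 80): {"lrt":9,"u":80}
After op 14 (replace /u 63): {"lrt":9,"u":63}
After op 15 (replace /u 92): {"lrt":9,"u":92}
Value at /u: 92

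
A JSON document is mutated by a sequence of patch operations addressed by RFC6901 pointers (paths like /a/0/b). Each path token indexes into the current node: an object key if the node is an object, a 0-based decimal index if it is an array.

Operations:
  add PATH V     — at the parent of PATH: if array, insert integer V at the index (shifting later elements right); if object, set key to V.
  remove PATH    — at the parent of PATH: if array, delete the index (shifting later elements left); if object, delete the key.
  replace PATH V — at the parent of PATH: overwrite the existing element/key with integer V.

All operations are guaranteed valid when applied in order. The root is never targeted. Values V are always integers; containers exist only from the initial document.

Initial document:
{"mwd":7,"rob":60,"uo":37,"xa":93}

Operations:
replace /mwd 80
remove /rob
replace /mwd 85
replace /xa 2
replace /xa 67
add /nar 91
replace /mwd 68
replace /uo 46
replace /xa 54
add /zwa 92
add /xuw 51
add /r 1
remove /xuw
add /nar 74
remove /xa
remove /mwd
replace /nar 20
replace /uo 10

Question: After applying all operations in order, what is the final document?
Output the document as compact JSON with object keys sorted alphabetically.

Answer: {"nar":20,"r":1,"uo":10,"zwa":92}

Derivation:
After op 1 (replace /mwd 80): {"mwd":80,"rob":60,"uo":37,"xa":93}
After op 2 (remove /rob): {"mwd":80,"uo":37,"xa":93}
After op 3 (replace /mwd 85): {"mwd":85,"uo":37,"xa":93}
After op 4 (replace /xa 2): {"mwd":85,"uo":37,"xa":2}
After op 5 (replace /xa 67): {"mwd":85,"uo":37,"xa":67}
After op 6 (add /nar 91): {"mwd":85,"nar":91,"uo":37,"xa":67}
After op 7 (replace /mwd 68): {"mwd":68,"nar":91,"uo":37,"xa":67}
After op 8 (replace /uo 46): {"mwd":68,"nar":91,"uo":46,"xa":67}
After op 9 (replace /xa 54): {"mwd":68,"nar":91,"uo":46,"xa":54}
After op 10 (add /zwa 92): {"mwd":68,"nar":91,"uo":46,"xa":54,"zwa":92}
After op 11 (add /xuw 51): {"mwd":68,"nar":91,"uo":46,"xa":54,"xuw":51,"zwa":92}
After op 12 (add /r 1): {"mwd":68,"nar":91,"r":1,"uo":46,"xa":54,"xuw":51,"zwa":92}
After op 13 (remove /xuw): {"mwd":68,"nar":91,"r":1,"uo":46,"xa":54,"zwa":92}
After op 14 (add /nar 74): {"mwd":68,"nar":74,"r":1,"uo":46,"xa":54,"zwa":92}
After op 15 (remove /xa): {"mwd":68,"nar":74,"r":1,"uo":46,"zwa":92}
After op 16 (remove /mwd): {"nar":74,"r":1,"uo":46,"zwa":92}
After op 17 (replace /nar 20): {"nar":20,"r":1,"uo":46,"zwa":92}
After op 18 (replace /uo 10): {"nar":20,"r":1,"uo":10,"zwa":92}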